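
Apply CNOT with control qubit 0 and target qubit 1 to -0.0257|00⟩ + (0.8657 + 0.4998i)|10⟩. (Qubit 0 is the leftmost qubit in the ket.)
-0.0257|00⟩ + (0.8657 + 0.4998i)|11⟩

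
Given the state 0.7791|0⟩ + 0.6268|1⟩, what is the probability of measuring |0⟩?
0.607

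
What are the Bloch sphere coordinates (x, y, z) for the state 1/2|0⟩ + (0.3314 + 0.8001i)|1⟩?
(0.3314, 0.8001, -0.5)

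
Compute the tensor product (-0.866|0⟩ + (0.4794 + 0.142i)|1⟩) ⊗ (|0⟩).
-0.866|00⟩ + (0.4794 + 0.142i)|10⟩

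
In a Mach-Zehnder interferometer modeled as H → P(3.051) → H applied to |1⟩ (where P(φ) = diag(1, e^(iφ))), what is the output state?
(0.9979 - 0.04523i)|0⟩ + (0.00205 + 0.04523i)|1⟩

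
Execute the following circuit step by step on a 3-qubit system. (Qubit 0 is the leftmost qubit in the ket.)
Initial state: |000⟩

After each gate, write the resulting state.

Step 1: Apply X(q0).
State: |100⟩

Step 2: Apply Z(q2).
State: |100⟩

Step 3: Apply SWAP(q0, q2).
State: |001⟩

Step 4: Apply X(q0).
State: |101⟩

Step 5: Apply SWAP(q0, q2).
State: |101⟩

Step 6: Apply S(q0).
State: i|101⟩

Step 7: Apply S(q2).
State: -|101⟩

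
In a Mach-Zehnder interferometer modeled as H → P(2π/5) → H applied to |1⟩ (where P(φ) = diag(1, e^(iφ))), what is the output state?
(0.3455 - 0.4755i)|0⟩ + (0.6545 + 0.4755i)|1⟩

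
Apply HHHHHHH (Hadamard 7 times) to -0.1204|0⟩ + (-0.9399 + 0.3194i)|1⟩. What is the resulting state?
(-0.7497 + 0.2258i)|0⟩ + (0.5795 - 0.2258i)|1⟩

H² = I, so H^7 = H: a single Hadamard. With (a, b) = (-0.1204, (-0.9399 + 0.3194i)), H gives ((a + b)/√2, (a − b)/√2) = ((-0.7497 + 0.2258i), (0.5795 - 0.2258i)).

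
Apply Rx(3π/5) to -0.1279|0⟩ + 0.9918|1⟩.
(-0.07518 - 0.8024i)|0⟩ + (0.583 + 0.1035i)|1⟩

Rx(3π/5) = [[cos(θ/2), −i·sin(θ/2)], [−i·sin(θ/2), cos(θ/2)]]; θ = 3π/5, cos(θ/2) ≈ 0.587785, sin(θ/2) ≈ 0.809017.
With a = amp(|0⟩) = -0.1279 and b = amp(|1⟩) = 0.9918:
new amp(|0⟩) = (0.587785)·a + (-0.809017i)·b = (-0.07518 - 0.8024i)
new amp(|1⟩) = (-0.809017i)·a + (0.587785)·b = (0.583 + 0.1035i)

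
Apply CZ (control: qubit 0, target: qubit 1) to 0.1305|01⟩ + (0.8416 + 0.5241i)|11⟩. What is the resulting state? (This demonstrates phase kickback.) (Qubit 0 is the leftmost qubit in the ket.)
0.1305|01⟩ + (-0.8416 - 0.5241i)|11⟩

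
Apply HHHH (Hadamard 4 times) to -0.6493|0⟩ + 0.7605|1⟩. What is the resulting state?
-0.6493|0⟩ + 0.7605|1⟩

H² = I, so an even number of Hadamards cancels: H^4 = I and the state is unchanged.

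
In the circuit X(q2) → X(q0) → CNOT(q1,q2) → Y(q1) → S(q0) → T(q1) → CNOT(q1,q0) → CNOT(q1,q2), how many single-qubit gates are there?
5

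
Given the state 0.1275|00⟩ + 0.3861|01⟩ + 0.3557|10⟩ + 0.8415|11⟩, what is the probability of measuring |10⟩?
0.1265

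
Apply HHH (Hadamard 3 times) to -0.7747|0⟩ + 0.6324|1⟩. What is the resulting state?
-0.1006|0⟩ - 0.995|1⟩

H² = I, so H^3 = H: a single Hadamard. With (a, b) = (-0.7747, 0.6324), H gives ((a + b)/√2, (a − b)/√2) = (-0.1006, -0.995).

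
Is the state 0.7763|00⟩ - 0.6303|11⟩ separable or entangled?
Entangled

Writing the state as a|00⟩ + b|01⟩ + c|10⟩ + d|11⟩, it is a product state iff ad − bc = 0.
Here (a, b, c, d) = (0.7763, 0, 0, -0.6303): ad − bc = (0.7763)(-0.6303) − (0)(0) = -0.4893 ≠ 0, so the state is entangled.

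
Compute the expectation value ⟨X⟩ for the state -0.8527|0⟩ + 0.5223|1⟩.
-0.8907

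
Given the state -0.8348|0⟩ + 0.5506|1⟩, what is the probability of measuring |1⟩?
0.3032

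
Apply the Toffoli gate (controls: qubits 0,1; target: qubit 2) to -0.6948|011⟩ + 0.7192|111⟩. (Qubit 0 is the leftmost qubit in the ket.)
-0.6948|011⟩ + 0.7192|110⟩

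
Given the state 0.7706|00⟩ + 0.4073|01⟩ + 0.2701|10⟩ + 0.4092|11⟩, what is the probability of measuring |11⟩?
0.1674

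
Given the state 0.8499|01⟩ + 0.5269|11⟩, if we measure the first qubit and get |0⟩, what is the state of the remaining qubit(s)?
|1⟩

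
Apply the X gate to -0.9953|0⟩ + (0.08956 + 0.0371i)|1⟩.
(0.08956 + 0.0371i)|0⟩ - 0.9953|1⟩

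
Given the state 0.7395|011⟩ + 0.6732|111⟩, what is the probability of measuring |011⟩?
0.5469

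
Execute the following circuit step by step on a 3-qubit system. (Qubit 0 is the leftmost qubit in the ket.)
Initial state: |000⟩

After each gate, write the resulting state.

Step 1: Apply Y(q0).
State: i|100⟩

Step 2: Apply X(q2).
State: i|101⟩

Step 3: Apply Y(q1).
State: -|111⟩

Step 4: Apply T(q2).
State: (-1/√2 - (1/√2)i)|111⟩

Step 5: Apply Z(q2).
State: (1/√2 + (1/√2)i)|111⟩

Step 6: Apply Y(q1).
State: (1/√2 - (1/√2)i)|101⟩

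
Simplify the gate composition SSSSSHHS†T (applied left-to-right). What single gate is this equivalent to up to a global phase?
T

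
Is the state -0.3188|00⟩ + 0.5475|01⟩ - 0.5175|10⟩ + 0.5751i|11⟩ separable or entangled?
Entangled

Writing the state as a|00⟩ + b|01⟩ + c|10⟩ + d|11⟩, it is a product state iff ad − bc = 0.
Here (a, b, c, d) = (-0.3188, 0.5475, -0.5175, 0.5751i): ad − bc = (-0.3188)(0.5751i) − (0.5475)(-0.5175) = (0.2833 - 0.1833i) ≠ 0, so the state is entangled.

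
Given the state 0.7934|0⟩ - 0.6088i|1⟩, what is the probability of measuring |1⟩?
0.3706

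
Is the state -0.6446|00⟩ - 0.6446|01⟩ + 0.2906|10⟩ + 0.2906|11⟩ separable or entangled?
Separable

Writing the state as a|00⟩ + b|01⟩ + c|10⟩ + d|11⟩, it is a product state iff ad − bc = 0.
Here (a, b, c, d) = (-0.6446, -0.6446, 0.2906, 0.2906): ad − bc = (-0.6446)(0.2906) − (-0.6446)(0.2906) = 0, so the state is separable.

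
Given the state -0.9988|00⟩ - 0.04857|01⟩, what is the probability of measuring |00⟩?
0.9976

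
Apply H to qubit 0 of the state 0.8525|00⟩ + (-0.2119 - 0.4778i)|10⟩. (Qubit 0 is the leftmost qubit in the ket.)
(0.453 - 0.3379i)|00⟩ + (0.7526 + 0.3379i)|10⟩

H on qubit 0 mixes each pair of kets that differ only in qubit 0: amplitudes (a, b) of (|…0…⟩, |…1…⟩) become ((a + b)/√2, (a − b)/√2). Kets absent from the input have amplitude 0.
(|00⟩, |10⟩): (a, b) = (0.8525, (-0.2119 - 0.4778i)) → ((0.453 - 0.3379i), (0.7526 + 0.3379i))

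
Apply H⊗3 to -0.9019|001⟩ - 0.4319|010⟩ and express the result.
-0.4716|000⟩ + 0.1662|001⟩ - 0.1662|010⟩ + 0.4716|011⟩ - 0.4716|100⟩ + 0.1662|101⟩ - 0.1662|110⟩ + 0.4716|111⟩

H⊗3 gives amp(|y⟩) = (1/2√2) Σ_x (−1)^(x·y) amp(|x⟩), where x·y is the number of positions in which both x and y have a 1.
|000⟩: (-0.9019 - 0.4319)/(2√2) = -0.4716
|001⟩: (0.9019 - 0.4319)/(2√2) = 0.1662
|010⟩: (-0.9019 + 0.4319)/(2√2) = -0.1662
|011⟩: (0.9019 + 0.4319)/(2√2) = 0.4716
|100⟩: (-0.9019 - 0.4319)/(2√2) = -0.4716
|101⟩: (0.9019 - 0.4319)/(2√2) = 0.1662
|110⟩: (-0.9019 + 0.4319)/(2√2) = -0.1662
|111⟩: (0.9019 + 0.4319)/(2√2) = 0.4716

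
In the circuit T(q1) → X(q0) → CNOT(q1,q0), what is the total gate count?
3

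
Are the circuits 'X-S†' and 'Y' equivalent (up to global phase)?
No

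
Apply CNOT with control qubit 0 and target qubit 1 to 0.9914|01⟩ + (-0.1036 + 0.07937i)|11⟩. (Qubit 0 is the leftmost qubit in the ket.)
0.9914|01⟩ + (-0.1036 + 0.07937i)|10⟩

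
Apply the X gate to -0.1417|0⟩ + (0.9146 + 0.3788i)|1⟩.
(0.9146 + 0.3788i)|0⟩ - 0.1417|1⟩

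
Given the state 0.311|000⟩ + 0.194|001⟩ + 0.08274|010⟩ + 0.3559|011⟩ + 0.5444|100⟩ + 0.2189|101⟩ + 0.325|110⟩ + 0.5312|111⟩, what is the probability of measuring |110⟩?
0.1056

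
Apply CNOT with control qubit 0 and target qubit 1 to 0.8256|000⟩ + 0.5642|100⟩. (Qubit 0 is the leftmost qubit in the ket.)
0.8256|000⟩ + 0.5642|110⟩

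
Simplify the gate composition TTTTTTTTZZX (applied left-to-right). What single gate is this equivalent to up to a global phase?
X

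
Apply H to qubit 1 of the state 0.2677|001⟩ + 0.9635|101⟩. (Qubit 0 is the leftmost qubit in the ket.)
0.1893|001⟩ + 0.1893|011⟩ + 0.6813|101⟩ + 0.6813|111⟩

H on qubit 1 mixes each pair of kets that differ only in qubit 1: amplitudes (a, b) of (|…0…⟩, |…1…⟩) become ((a + b)/√2, (a − b)/√2). Kets absent from the input have amplitude 0.
(|001⟩, |011⟩): (a, b) = (0.2677, 0) → (0.1893, 0.1893)
(|101⟩, |111⟩): (a, b) = (0.9635, 0) → (0.6813, 0.6813)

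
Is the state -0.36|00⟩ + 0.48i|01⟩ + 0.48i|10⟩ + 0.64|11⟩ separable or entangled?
Separable

Writing the state as a|00⟩ + b|01⟩ + c|10⟩ + d|11⟩, it is a product state iff ad − bc = 0.
Here (a, b, c, d) = (-0.36, 0.48i, 0.48i, 0.64): ad − bc = (-0.36)(0.64) − (0.48i)(0.48i) = 0, so the state is separable.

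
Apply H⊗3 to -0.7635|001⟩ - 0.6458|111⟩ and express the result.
-0.4983|000⟩ + 0.4983|001⟩ - 0.04161|010⟩ + 0.04161|011⟩ - 0.04161|100⟩ + 0.04161|101⟩ - 0.4983|110⟩ + 0.4983|111⟩

H⊗3 gives amp(|y⟩) = (1/2√2) Σ_x (−1)^(x·y) amp(|x⟩), where x·y is the number of positions in which both x and y have a 1.
|000⟩: (-0.7635 - 0.6458)/(2√2) = -0.4983
|001⟩: (0.7635 + 0.6458)/(2√2) = 0.4983
|010⟩: (-0.7635 + 0.6458)/(2√2) = -0.04161
|011⟩: (0.7635 - 0.6458)/(2√2) = 0.04161
|100⟩: (-0.7635 + 0.6458)/(2√2) = -0.04161
|101⟩: (0.7635 - 0.6458)/(2√2) = 0.04161
|110⟩: (-0.7635 - 0.6458)/(2√2) = -0.4983
|111⟩: (0.7635 + 0.6458)/(2√2) = 0.4983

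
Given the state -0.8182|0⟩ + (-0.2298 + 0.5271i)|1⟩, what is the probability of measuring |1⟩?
0.3306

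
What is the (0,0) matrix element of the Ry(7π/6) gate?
-0.2588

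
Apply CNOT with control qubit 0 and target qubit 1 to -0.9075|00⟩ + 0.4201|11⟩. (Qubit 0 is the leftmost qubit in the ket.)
-0.9075|00⟩ + 0.4201|10⟩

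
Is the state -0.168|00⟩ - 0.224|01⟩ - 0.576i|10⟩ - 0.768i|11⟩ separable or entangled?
Separable

Writing the state as a|00⟩ + b|01⟩ + c|10⟩ + d|11⟩, it is a product state iff ad − bc = 0.
Here (a, b, c, d) = (-0.168, -0.224, -0.576i, -0.768i): ad − bc = (-0.168)(-0.768i) − (-0.224)(-0.576i) = 0, so the state is separable.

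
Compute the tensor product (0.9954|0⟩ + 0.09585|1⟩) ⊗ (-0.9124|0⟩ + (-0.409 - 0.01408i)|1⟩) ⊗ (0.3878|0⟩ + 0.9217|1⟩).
-0.3522|000⟩ - 0.8371|001⟩ + (-0.1579 - 0.005435i)|010⟩ + (-0.3752 - 0.01292i)|011⟩ - 0.03391|100⟩ - 0.08061|101⟩ + (-0.0152 - 0.0005234i)|110⟩ + (-0.03613 - 0.001244i)|111⟩

amp(|b₁b₂…⟩) = product of the factor amplitudes for bits b₁, b₂, …; only kets whose every factor amplitude is nonzero survive.
|000⟩: (0.9954)(-0.9124)(0.3878) = -0.3522
|001⟩: (0.9954)(-0.9124)(0.9217) = -0.8371
|010⟩: (0.9954)(-0.409 - 0.01408i)(0.3878) = (-0.1579 - 0.005435i)
|011⟩: (0.9954)(-0.409 - 0.01408i)(0.9217) = (-0.3752 - 0.01292i)
|100⟩: (0.09585)(-0.9124)(0.3878) = -0.03391
|101⟩: (0.09585)(-0.9124)(0.9217) = -0.08061
|110⟩: (0.09585)(-0.409 - 0.01408i)(0.3878) = (-0.0152 - 0.0005234i)
|111⟩: (0.09585)(-0.409 - 0.01408i)(0.9217) = (-0.03613 - 0.001244i)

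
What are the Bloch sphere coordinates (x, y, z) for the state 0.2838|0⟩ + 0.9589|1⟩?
(0.5443, 0, -0.8389)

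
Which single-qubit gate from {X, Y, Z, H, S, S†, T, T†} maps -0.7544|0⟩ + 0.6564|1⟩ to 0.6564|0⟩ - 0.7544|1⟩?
X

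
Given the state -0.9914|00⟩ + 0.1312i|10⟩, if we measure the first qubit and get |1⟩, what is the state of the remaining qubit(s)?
i|0⟩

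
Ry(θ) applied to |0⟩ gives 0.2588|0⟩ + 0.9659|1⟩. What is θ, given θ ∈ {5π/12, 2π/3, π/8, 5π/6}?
5π/6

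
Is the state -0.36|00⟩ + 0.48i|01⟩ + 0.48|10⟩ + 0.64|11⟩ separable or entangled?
Entangled

Writing the state as a|00⟩ + b|01⟩ + c|10⟩ + d|11⟩, it is a product state iff ad − bc = 0.
Here (a, b, c, d) = (-0.36, 0.48i, 0.48, 0.64): ad − bc = (-0.36)(0.64) − (0.48i)(0.48) = (-0.2304 - 0.2304i) ≠ 0, so the state is entangled.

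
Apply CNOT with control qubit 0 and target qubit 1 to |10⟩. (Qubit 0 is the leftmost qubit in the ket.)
|11⟩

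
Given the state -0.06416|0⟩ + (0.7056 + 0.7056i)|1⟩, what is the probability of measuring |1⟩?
0.9957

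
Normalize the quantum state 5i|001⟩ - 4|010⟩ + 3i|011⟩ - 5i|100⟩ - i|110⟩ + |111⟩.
0.5698i|001⟩ - 0.4558|010⟩ + 0.3419i|011⟩ - 0.5698i|100⟩ - 0.114i|110⟩ + 0.114|111⟩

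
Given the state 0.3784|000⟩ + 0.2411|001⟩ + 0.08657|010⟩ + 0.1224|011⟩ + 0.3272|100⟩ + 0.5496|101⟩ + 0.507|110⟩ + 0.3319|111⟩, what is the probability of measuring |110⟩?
0.257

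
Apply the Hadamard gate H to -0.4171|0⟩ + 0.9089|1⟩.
0.3478|0⟩ - 0.9376|1⟩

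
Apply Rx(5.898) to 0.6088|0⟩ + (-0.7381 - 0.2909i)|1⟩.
(-0.6532 + 0.1413i)|0⟩ + (0.7245 + 0.169i)|1⟩

Rx(5.898) = [[cos(θ/2), −i·sin(θ/2)], [−i·sin(θ/2), cos(θ/2)]]; θ = 5.898, cos(θ/2) ≈ -0.981511, sin(θ/2) ≈ 0.191404.
With a = amp(|0⟩) = 0.6088 and b = amp(|1⟩) = (-0.7381 - 0.2909i):
new amp(|0⟩) = (-0.981511)·a + (-0.191404i)·b = (-0.6532 + 0.1413i)
new amp(|1⟩) = (-0.191404i)·a + (-0.981511)·b = (0.7245 + 0.169i)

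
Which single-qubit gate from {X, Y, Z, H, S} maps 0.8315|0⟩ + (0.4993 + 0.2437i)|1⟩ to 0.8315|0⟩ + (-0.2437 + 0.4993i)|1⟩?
S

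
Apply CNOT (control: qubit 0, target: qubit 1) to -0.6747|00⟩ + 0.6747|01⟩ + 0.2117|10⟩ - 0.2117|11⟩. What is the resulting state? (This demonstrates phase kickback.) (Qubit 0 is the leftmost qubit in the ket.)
-0.6747|00⟩ + 0.6747|01⟩ - 0.2117|10⟩ + 0.2117|11⟩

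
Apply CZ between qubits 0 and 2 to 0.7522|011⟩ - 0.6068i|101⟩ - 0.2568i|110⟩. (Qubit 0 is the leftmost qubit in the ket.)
0.7522|011⟩ + 0.6068i|101⟩ - 0.2568i|110⟩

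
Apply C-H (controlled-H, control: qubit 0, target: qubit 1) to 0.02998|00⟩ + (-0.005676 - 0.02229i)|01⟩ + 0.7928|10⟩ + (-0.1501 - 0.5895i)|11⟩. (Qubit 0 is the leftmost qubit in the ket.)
0.02998|00⟩ + (-0.005676 - 0.02229i)|01⟩ + (0.4545 - 0.4168i)|10⟩ + (0.6667 + 0.4168i)|11⟩

C-H leaves the control-|0⟩ kets |00⟩, |01⟩ unchanged and applies H to qubit 1 on the control-|1⟩ pair (|10⟩, |11⟩).
H = [[1/√2, 1/√2], [1/√2, -1/√2]].
With a = amp(|10⟩) = 0.7928 and b = amp(|11⟩) = (-0.1501 - 0.5895i):
new amp(|10⟩) = (1/√2)·a + (1/√2)·b = (0.4545 - 0.4168i)
new amp(|11⟩) = (1/√2)·a + (-1/√2)·b = (0.6667 + 0.4168i)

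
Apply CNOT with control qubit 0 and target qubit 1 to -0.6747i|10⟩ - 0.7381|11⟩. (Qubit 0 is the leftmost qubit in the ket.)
-0.7381|10⟩ - 0.6747i|11⟩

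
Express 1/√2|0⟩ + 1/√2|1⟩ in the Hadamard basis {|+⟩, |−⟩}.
|+⟩

With |ψ⟩ = α|0⟩ + β|1⟩, the Hadamard-basis coefficients are ⟨+|ψ⟩ = (α + β)/√2 and ⟨−|ψ⟩ = (α − β)/√2.
Here α = 1/√2, β = 1/√2: (α + β)/√2 = 1, (α − β)/√2 = 0.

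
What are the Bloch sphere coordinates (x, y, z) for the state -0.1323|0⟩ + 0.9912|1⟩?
(-0.2623, 0, -0.965)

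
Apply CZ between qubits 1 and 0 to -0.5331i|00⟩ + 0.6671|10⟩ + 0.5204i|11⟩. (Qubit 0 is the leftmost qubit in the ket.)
-0.5331i|00⟩ + 0.6671|10⟩ - 0.5204i|11⟩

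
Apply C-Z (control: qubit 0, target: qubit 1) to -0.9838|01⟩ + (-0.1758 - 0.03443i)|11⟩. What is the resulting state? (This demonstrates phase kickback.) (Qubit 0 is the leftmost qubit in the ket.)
-0.9838|01⟩ + (0.1758 + 0.03443i)|11⟩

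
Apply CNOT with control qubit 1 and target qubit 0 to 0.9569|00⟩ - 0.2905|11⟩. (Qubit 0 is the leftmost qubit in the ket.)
0.9569|00⟩ - 0.2905|01⟩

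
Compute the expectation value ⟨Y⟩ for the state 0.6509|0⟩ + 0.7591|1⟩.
0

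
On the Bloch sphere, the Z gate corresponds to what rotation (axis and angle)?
Rotation by π around the z-axis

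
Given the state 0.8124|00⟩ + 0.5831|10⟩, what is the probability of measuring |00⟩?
0.66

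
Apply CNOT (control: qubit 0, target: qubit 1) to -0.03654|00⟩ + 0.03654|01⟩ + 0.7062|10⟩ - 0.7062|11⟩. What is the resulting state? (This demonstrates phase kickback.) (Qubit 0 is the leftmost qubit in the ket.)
-0.03654|00⟩ + 0.03654|01⟩ - 0.7062|10⟩ + 0.7062|11⟩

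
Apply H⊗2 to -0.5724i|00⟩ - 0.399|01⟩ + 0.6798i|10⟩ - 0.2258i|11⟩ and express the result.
(-0.1995 - 0.0592i)|00⟩ + (0.1995 + 0.1666i)|01⟩ + (-0.1995 - 0.5132i)|10⟩ + (0.1995 - 0.739i)|11⟩

H⊗2 gives amp(|y⟩) = (1/2) Σ_x (−1)^(x·y) amp(|x⟩), where x·y is the number of positions in which both x and y have a 1.
|00⟩: (-0.5724i - 0.399 + 0.6798i - 0.2258i)/2 = (-0.1995 - 0.0592i)
|01⟩: (-0.5724i + 0.399 + 0.6798i + 0.2258i)/2 = (0.1995 + 0.1666i)
|10⟩: (-0.5724i - 0.399 - 0.6798i + 0.2258i)/2 = (-0.1995 - 0.5132i)
|11⟩: (-0.5724i + 0.399 - 0.6798i - 0.2258i)/2 = (0.1995 - 0.739i)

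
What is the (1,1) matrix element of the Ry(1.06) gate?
0.8628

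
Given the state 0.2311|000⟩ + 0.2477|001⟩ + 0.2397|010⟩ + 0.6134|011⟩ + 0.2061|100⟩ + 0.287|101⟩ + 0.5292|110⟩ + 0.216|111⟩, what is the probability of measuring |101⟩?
0.08237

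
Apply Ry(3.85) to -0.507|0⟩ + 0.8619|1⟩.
-0.6325|0⟩ - 0.7745|1⟩

Ry(3.85) = [[cos(θ/2), −sin(θ/2)], [sin(θ/2), cos(θ/2)]]; θ = 3.85, cos(θ/2) ≈ -0.346844, sin(θ/2) ≈ 0.937923.
With a = amp(|0⟩) = -0.507 and b = amp(|1⟩) = 0.8619:
new amp(|0⟩) = (-0.346844)·a + (-0.937923)·b = -0.6325
new amp(|1⟩) = (0.937923)·a + (-0.346844)·b = -0.7745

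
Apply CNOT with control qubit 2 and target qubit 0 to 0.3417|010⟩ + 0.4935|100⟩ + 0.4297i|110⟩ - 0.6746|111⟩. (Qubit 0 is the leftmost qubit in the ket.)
0.3417|010⟩ - 0.6746|011⟩ + 0.4935|100⟩ + 0.4297i|110⟩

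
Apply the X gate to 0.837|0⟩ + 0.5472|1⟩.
0.5472|0⟩ + 0.837|1⟩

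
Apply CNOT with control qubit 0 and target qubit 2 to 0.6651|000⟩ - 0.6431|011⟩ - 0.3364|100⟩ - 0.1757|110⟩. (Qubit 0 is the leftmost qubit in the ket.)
0.6651|000⟩ - 0.6431|011⟩ - 0.3364|101⟩ - 0.1757|111⟩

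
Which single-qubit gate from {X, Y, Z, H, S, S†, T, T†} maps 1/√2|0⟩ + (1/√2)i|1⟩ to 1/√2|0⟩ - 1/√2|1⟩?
S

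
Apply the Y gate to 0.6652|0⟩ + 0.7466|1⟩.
-0.7466i|0⟩ + 0.6652i|1⟩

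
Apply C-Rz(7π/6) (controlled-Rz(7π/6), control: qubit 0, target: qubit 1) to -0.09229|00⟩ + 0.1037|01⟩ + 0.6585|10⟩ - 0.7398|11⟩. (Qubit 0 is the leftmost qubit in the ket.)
-0.09229|00⟩ + 0.1037|01⟩ + (-0.1704 - 0.6361i)|10⟩ + (0.1915 - 0.7146i)|11⟩

C-Rz(7π/6) leaves the control-|0⟩ kets |00⟩, |01⟩ unchanged and applies Rz(7π/6) to qubit 1 on the control-|1⟩ pair (|10⟩, |11⟩).
Rz(7π/6) = [[e^(−iθ/2), 0], [0, e^(iθ/2)]] with e^(±iθ/2) = cos(θ/2) ± i·sin(θ/2); θ = 7π/6, cos(θ/2) ≈ -0.258819, sin(θ/2) ≈ 0.965926.
With a = amp(|10⟩) = 0.6585 and b = amp(|11⟩) = -0.7398:
new amp(|10⟩) = (-0.258819 - 0.965926i)·a = (-0.1704 - 0.6361i)
new amp(|11⟩) = (-0.258819 + 0.965926i)·b = (0.1915 - 0.7146i)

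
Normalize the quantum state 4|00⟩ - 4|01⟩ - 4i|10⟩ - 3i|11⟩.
0.5298|00⟩ - 0.5298|01⟩ - 0.5298i|10⟩ - 0.3974i|11⟩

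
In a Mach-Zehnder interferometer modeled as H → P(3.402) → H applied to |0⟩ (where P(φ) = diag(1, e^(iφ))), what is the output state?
(0.01686 - 0.1287i)|0⟩ + (0.9831 + 0.1287i)|1⟩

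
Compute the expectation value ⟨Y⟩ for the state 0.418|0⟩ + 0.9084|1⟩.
0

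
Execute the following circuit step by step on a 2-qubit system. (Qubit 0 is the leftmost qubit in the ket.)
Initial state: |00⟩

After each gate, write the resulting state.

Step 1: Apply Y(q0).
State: i|10⟩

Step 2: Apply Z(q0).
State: -i|10⟩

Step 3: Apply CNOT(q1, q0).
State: -i|10⟩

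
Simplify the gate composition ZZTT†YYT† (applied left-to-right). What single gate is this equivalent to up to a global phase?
T†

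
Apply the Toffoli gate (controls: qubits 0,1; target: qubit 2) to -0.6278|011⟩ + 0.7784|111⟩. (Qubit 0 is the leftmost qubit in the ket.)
-0.6278|011⟩ + 0.7784|110⟩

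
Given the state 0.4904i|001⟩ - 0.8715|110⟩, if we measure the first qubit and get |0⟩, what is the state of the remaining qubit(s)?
i|01⟩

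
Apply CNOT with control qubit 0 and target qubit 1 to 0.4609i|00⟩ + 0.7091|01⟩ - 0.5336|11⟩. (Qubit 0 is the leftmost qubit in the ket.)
0.4609i|00⟩ + 0.7091|01⟩ - 0.5336|10⟩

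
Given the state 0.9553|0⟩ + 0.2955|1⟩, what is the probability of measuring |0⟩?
0.9126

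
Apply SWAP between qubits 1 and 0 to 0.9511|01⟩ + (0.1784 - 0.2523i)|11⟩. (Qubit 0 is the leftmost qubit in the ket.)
0.9511|10⟩ + (0.1784 - 0.2523i)|11⟩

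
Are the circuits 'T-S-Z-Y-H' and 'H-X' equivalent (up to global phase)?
No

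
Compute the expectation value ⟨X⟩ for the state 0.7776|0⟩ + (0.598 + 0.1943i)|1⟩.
0.93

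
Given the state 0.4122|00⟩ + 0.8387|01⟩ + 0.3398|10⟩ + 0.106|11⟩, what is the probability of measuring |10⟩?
0.1155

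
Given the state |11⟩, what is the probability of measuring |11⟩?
1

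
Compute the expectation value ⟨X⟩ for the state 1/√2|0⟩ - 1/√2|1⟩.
-1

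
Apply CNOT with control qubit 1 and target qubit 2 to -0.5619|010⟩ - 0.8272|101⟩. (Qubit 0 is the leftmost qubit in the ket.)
-0.5619|011⟩ - 0.8272|101⟩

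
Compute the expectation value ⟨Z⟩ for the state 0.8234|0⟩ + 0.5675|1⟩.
0.3559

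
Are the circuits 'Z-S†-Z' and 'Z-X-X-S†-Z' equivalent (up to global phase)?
Yes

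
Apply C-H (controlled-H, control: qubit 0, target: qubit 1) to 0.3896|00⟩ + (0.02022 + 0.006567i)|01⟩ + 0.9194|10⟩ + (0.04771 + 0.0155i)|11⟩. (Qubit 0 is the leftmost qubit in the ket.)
0.3896|00⟩ + (0.02022 + 0.006567i)|01⟩ + (0.6839 + 0.01096i)|10⟩ + (0.6164 - 0.01096i)|11⟩

C-H leaves the control-|0⟩ kets |00⟩, |01⟩ unchanged and applies H to qubit 1 on the control-|1⟩ pair (|10⟩, |11⟩).
H = [[1/√2, 1/√2], [1/√2, -1/√2]].
With a = amp(|10⟩) = 0.9194 and b = amp(|11⟩) = (0.04771 + 0.0155i):
new amp(|10⟩) = (1/√2)·a + (1/√2)·b = (0.6839 + 0.01096i)
new amp(|11⟩) = (1/√2)·a + (-1/√2)·b = (0.6164 - 0.01096i)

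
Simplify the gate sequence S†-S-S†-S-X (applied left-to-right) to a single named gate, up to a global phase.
X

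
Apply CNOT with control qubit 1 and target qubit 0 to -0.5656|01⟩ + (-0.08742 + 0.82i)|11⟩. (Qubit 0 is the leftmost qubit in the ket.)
(-0.08742 + 0.82i)|01⟩ - 0.5656|11⟩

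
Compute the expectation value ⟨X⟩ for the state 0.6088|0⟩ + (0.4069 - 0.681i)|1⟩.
0.4954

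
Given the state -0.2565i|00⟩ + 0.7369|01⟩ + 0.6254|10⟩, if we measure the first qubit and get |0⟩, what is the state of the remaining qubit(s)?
-0.3287i|0⟩ + 0.9444|1⟩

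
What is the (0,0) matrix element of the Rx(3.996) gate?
-0.4143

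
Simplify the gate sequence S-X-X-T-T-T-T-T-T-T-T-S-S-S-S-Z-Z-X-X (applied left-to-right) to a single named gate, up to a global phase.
S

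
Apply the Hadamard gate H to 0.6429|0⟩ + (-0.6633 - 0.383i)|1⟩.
(-0.01442 - 0.2708i)|0⟩ + (0.9236 + 0.2708i)|1⟩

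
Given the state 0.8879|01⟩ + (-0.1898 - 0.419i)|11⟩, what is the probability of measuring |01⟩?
0.7884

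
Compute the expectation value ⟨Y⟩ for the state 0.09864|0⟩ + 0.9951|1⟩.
0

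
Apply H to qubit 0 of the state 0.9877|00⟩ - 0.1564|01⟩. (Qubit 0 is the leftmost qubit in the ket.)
0.6984|00⟩ - 0.1106|01⟩ + 0.6984|10⟩ - 0.1106|11⟩

H on qubit 0 mixes each pair of kets that differ only in qubit 0: amplitudes (a, b) of (|…0…⟩, |…1…⟩) become ((a + b)/√2, (a − b)/√2). Kets absent from the input have amplitude 0.
(|00⟩, |10⟩): (a, b) = (0.9877, 0) → (0.6984, 0.6984)
(|01⟩, |11⟩): (a, b) = (-0.1564, 0) → (-0.1106, -0.1106)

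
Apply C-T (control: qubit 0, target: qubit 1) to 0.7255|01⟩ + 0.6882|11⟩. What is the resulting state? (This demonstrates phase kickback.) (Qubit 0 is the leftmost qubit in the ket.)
0.7255|01⟩ + (0.4866 + 0.4866i)|11⟩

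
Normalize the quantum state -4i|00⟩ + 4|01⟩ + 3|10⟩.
-0.6247i|00⟩ + 0.6247|01⟩ + 0.4685|10⟩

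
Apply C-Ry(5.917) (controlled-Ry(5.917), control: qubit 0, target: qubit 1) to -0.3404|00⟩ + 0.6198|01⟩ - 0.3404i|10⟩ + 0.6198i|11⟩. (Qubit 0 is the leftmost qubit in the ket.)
-0.3404|00⟩ + 0.6198|01⟩ + 0.2219i|10⟩ - 0.6714i|11⟩

C-Ry(5.917) leaves the control-|0⟩ kets |00⟩, |01⟩ unchanged and applies Ry(5.917) to qubit 1 on the control-|1⟩ pair (|10⟩, |11⟩).
Ry(5.917) = [[cos(θ/2), −sin(θ/2)], [sin(θ/2), cos(θ/2)]]; θ = 5.917, cos(θ/2) ≈ -0.983285, sin(θ/2) ≈ 0.182071.
With a = amp(|10⟩) = -0.3404i and b = amp(|11⟩) = 0.6198i:
new amp(|10⟩) = (-0.983285)·a + (-0.182071)·b = 0.2219i
new amp(|11⟩) = (0.182071)·a + (-0.983285)·b = -0.6714i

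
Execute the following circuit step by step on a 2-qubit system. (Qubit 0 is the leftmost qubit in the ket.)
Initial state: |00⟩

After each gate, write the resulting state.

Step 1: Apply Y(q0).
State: i|10⟩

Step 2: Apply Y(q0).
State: |00⟩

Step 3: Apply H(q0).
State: 1/√2|00⟩ + 1/√2|10⟩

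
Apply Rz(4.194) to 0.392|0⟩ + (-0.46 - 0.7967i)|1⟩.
(-0.1969 - 0.339i)|0⟩ + (0.92 + 0.002375i)|1⟩

Rz(4.194) = [[e^(−iθ/2), 0], [0, e^(iθ/2)]] with e^(±iθ/2) = cos(θ/2) ± i·sin(θ/2); θ = 4.194, cos(θ/2) ≈ -0.502254, sin(θ/2) ≈ 0.86472.
With a = amp(|0⟩) = 0.392 and b = amp(|1⟩) = (-0.46 - 0.7967i):
new amp(|0⟩) = (-0.502254 - 0.86472i)·a = (-0.1969 - 0.339i)
new amp(|1⟩) = (-0.502254 + 0.86472i)·b = (0.92 + 0.002375i)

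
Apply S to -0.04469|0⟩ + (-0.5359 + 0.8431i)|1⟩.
-0.04469|0⟩ + (-0.8431 - 0.5359i)|1⟩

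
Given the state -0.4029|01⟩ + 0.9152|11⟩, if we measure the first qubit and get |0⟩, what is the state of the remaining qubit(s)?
-|1⟩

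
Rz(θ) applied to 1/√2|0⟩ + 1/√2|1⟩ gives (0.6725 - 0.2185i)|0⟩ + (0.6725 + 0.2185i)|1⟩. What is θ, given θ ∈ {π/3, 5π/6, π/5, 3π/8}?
π/5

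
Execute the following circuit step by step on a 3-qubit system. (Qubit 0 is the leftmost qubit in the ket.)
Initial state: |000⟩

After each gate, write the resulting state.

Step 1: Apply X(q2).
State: |001⟩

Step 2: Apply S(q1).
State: |001⟩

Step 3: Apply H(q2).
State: 1/√2|000⟩ - 1/√2|001⟩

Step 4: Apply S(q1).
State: 1/√2|000⟩ - 1/√2|001⟩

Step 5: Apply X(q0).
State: 1/√2|100⟩ - 1/√2|101⟩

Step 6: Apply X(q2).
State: -1/√2|100⟩ + 1/√2|101⟩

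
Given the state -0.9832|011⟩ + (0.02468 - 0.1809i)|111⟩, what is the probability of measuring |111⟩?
0.03333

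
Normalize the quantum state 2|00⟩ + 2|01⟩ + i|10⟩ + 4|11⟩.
0.4|00⟩ + 0.4|01⟩ + 0.2i|10⟩ + 0.8|11⟩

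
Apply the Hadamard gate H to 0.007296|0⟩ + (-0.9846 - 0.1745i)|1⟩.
(-0.6911 - 0.1234i)|0⟩ + (0.7014 + 0.1234i)|1⟩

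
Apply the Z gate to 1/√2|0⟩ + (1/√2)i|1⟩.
1/√2|0⟩ - (1/√2)i|1⟩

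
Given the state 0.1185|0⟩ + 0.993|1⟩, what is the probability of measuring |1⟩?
0.986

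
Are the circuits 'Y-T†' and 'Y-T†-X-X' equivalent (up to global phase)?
Yes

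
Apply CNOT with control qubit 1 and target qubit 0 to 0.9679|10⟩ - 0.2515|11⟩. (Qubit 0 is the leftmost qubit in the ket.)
-0.2515|01⟩ + 0.9679|10⟩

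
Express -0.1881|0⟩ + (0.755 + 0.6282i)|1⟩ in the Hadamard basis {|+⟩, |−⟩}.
(0.4009 + 0.4442i)|+⟩ + (-0.6669 - 0.4442i)|−⟩

With |ψ⟩ = α|0⟩ + β|1⟩, the Hadamard-basis coefficients are ⟨+|ψ⟩ = (α + β)/√2 and ⟨−|ψ⟩ = (α − β)/√2.
Here α = -0.1881, β = (0.755 + 0.6282i): (α + β)/√2 = (0.4009 + 0.4442i), (α − β)/√2 = (-0.6669 - 0.4442i).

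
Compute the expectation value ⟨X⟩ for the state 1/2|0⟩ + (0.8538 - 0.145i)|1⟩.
0.8538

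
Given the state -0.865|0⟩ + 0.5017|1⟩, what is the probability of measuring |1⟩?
0.2517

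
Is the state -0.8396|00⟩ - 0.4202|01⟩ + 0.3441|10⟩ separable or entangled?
Entangled

Writing the state as a|00⟩ + b|01⟩ + c|10⟩ + d|11⟩, it is a product state iff ad − bc = 0.
Here (a, b, c, d) = (-0.8396, -0.4202, 0.3441, 0): ad − bc = (-0.8396)(0) − (-0.4202)(0.3441) = 0.1446 ≠ 0, so the state is entangled.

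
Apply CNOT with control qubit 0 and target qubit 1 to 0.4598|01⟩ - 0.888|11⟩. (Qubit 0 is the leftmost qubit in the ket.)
0.4598|01⟩ - 0.888|10⟩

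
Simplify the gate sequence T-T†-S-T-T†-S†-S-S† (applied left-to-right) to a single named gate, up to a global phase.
I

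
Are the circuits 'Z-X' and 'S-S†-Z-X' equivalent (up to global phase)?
Yes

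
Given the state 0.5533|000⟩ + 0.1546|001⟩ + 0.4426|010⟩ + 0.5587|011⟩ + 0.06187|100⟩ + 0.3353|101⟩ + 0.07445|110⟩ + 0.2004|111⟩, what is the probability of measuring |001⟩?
0.0239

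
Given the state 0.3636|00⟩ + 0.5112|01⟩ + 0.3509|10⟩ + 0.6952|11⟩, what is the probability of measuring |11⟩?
0.4833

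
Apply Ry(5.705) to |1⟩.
-0.2851|0⟩ - 0.9585|1⟩

Ry(5.705) = [[cos(θ/2), −sin(θ/2)], [sin(θ/2), cos(θ/2)]]; θ = 5.705, cos(θ/2) ≈ -0.958503, sin(θ/2) ≈ 0.285083.
With a = amp(|0⟩) = 0 and b = amp(|1⟩) = 1:
new amp(|0⟩) = (-0.958503)·a + (-0.285083)·b = -0.2851
new amp(|1⟩) = (0.285083)·a + (-0.958503)·b = -0.9585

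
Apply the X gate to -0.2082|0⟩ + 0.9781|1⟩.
0.9781|0⟩ - 0.2082|1⟩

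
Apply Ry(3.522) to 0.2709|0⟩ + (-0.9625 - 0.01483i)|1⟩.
(0.8939 + 0.01456i)|0⟩ + (0.448 + 0.002804i)|1⟩

Ry(3.522) = [[cos(θ/2), −sin(θ/2)], [sin(θ/2), cos(θ/2)]]; θ = 3.522, cos(θ/2) ≈ -0.189059, sin(θ/2) ≈ 0.981966.
With a = amp(|0⟩) = 0.2709 and b = amp(|1⟩) = (-0.9625 - 0.01483i):
new amp(|0⟩) = (-0.189059)·a + (-0.981966)·b = (0.8939 + 0.01456i)
new amp(|1⟩) = (0.981966)·a + (-0.189059)·b = (0.448 + 0.002804i)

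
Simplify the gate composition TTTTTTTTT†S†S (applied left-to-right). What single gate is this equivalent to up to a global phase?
T†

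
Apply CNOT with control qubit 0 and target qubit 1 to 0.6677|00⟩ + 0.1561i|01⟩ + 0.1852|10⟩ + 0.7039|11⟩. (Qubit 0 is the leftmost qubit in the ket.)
0.6677|00⟩ + 0.1561i|01⟩ + 0.7039|10⟩ + 0.1852|11⟩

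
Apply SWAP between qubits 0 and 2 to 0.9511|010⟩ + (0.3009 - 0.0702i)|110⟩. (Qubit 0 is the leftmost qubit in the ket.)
0.9511|010⟩ + (0.3009 - 0.0702i)|011⟩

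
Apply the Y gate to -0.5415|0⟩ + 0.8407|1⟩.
-0.8407i|0⟩ - 0.5415i|1⟩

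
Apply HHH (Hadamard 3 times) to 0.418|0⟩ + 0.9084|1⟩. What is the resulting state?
0.9379|0⟩ - 0.3468|1⟩

H² = I, so H^3 = H: a single Hadamard. With (a, b) = (0.418, 0.9084), H gives ((a + b)/√2, (a − b)/√2) = (0.9379, -0.3468).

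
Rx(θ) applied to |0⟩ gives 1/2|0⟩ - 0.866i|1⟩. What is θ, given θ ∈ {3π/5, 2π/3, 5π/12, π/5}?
2π/3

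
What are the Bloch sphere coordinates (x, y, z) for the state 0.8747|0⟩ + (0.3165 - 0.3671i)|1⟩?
(0.5537, -0.6422, 0.5302)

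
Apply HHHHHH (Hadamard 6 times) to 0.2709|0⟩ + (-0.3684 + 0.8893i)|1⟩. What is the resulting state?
0.2709|0⟩ + (-0.3684 + 0.8893i)|1⟩

H² = I, so an even number of Hadamards cancels: H^6 = I and the state is unchanged.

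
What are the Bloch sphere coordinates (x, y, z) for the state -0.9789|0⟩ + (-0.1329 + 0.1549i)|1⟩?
(0.2602, -0.3033, 0.9166)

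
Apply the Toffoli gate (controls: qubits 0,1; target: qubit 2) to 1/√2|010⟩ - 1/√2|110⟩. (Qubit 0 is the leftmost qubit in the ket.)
1/√2|010⟩ - 1/√2|111⟩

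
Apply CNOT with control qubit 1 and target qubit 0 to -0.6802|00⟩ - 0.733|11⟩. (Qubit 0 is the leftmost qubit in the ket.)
-0.6802|00⟩ - 0.733|01⟩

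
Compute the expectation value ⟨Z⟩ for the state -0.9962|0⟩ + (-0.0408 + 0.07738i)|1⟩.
0.9848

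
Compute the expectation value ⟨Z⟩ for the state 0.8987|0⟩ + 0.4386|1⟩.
0.6153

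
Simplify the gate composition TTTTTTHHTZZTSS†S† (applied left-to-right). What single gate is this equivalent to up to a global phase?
S†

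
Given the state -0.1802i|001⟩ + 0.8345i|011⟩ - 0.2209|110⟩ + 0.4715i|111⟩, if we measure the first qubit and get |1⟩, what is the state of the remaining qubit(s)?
-0.4243|10⟩ + 0.9055i|11⟩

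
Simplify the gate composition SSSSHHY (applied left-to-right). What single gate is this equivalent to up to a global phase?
Y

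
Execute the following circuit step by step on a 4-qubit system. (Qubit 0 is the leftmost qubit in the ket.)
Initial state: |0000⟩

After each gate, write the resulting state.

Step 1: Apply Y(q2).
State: i|0010⟩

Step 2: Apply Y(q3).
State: -|0011⟩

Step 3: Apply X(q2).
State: -|0001⟩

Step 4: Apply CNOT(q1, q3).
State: -|0001⟩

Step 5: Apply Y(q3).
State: i|0000⟩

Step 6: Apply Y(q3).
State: -|0001⟩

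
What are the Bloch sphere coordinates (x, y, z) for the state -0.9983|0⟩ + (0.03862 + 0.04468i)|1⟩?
(-0.07711, -0.08921, 0.9931)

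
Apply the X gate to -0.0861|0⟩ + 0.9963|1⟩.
0.9963|0⟩ - 0.0861|1⟩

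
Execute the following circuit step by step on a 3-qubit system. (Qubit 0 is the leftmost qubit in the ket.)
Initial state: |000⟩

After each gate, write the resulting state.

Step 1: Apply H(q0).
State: 1/√2|000⟩ + 1/√2|100⟩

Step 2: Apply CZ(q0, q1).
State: 1/√2|000⟩ + 1/√2|100⟩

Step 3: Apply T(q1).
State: 1/√2|000⟩ + 1/√2|100⟩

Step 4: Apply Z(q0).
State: 1/√2|000⟩ - 1/√2|100⟩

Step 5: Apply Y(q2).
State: (1/√2)i|001⟩ - (1/√2)i|101⟩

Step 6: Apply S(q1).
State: (1/√2)i|001⟩ - (1/√2)i|101⟩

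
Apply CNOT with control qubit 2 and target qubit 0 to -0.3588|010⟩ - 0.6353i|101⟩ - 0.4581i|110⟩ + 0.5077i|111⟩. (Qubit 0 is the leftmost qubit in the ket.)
-0.6353i|001⟩ - 0.3588|010⟩ + 0.5077i|011⟩ - 0.4581i|110⟩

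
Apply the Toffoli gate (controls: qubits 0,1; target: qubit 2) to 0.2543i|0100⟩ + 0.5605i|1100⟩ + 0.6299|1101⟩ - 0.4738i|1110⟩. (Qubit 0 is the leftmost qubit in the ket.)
0.2543i|0100⟩ - 0.4738i|1100⟩ + 0.5605i|1110⟩ + 0.6299|1111⟩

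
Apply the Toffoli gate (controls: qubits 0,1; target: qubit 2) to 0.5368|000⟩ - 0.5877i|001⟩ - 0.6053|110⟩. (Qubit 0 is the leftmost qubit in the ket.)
0.5368|000⟩ - 0.5877i|001⟩ - 0.6053|111⟩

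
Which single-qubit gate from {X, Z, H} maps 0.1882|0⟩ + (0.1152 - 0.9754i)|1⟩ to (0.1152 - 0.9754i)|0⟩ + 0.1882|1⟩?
X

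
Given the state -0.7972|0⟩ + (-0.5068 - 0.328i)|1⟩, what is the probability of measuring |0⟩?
0.6355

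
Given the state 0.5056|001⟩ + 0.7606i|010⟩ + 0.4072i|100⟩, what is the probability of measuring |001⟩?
0.2556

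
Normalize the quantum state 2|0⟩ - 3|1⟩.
0.5547|0⟩ - 0.8321|1⟩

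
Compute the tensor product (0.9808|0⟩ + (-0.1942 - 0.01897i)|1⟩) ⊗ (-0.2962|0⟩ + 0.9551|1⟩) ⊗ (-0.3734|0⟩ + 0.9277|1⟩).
0.1085|000⟩ - 0.2695|001⟩ - 0.3498|010⟩ + 0.869|011⟩ + (-0.02148 - 0.002098i)|100⟩ + (0.05336 + 0.005213i)|101⟩ + (0.06926 + 0.006765i)|110⟩ + (-0.1721 - 0.01681i)|111⟩

amp(|b₁b₂…⟩) = product of the factor amplitudes for bits b₁, b₂, …; only kets whose every factor amplitude is nonzero survive.
|000⟩: (0.9808)(-0.2962)(-0.3734) = 0.1085
|001⟩: (0.9808)(-0.2962)(0.9277) = -0.2695
|010⟩: (0.9808)(0.9551)(-0.3734) = -0.3498
|011⟩: (0.9808)(0.9551)(0.9277) = 0.869
|100⟩: (-0.1942 - 0.01897i)(-0.2962)(-0.3734) = (-0.02148 - 0.002098i)
|101⟩: (-0.1942 - 0.01897i)(-0.2962)(0.9277) = (0.05336 + 0.005213i)
|110⟩: (-0.1942 - 0.01897i)(0.9551)(-0.3734) = (0.06926 + 0.006765i)
|111⟩: (-0.1942 - 0.01897i)(0.9551)(0.9277) = (-0.1721 - 0.01681i)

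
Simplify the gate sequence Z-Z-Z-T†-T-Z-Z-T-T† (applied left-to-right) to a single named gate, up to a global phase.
Z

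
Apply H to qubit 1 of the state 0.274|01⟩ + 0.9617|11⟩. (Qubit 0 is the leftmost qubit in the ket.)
0.1937|00⟩ - 0.1937|01⟩ + 0.68|10⟩ - 0.68|11⟩

H on qubit 1 mixes each pair of kets that differ only in qubit 1: amplitudes (a, b) of (|…0…⟩, |…1…⟩) become ((a + b)/√2, (a − b)/√2). Kets absent from the input have amplitude 0.
(|00⟩, |01⟩): (a, b) = (0, 0.274) → (0.1937, -0.1937)
(|10⟩, |11⟩): (a, b) = (0, 0.9617) → (0.68, -0.68)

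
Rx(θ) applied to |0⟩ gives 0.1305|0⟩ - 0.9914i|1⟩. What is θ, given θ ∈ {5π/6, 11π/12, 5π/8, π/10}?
11π/12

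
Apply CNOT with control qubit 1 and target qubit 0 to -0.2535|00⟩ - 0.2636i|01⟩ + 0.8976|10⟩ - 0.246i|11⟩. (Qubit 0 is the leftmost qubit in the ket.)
-0.2535|00⟩ - 0.246i|01⟩ + 0.8976|10⟩ - 0.2636i|11⟩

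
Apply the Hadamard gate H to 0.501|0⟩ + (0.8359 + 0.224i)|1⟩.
(0.9453 + 0.1584i)|0⟩ + (-0.2368 - 0.1584i)|1⟩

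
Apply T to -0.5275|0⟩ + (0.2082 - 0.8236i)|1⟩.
-0.5275|0⟩ + (0.7296 - 0.4352i)|1⟩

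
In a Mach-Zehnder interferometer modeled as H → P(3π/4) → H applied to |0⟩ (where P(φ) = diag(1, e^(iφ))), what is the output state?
(0.1464 + (1/√8)i)|0⟩ + (0.8536 - (1/√8)i)|1⟩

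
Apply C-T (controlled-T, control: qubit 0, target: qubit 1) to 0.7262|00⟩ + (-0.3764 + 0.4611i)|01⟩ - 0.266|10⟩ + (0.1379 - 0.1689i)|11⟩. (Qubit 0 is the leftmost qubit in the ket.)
0.7262|00⟩ + (-0.3764 + 0.4611i)|01⟩ - 0.266|10⟩ + (0.2169 - 0.02192i)|11⟩

C-T leaves the control-|0⟩ kets |00⟩, |01⟩ unchanged and applies T to qubit 1 on the control-|1⟩ pair (|10⟩, |11⟩).
T = [[1, 0], [0, (1/√2 + (1/√2)i)]].
With a = amp(|10⟩) = -0.266 and b = amp(|11⟩) = (0.1379 - 0.1689i):
new amp(|10⟩) = (1)·a = -0.266
new amp(|11⟩) = (1/√2 + (1/√2)i)·b = (0.2169 - 0.02192i)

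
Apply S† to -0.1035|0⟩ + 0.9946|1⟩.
-0.1035|0⟩ - 0.9946i|1⟩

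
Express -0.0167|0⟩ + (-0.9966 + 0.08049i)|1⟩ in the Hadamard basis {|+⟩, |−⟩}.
(-0.7165 + 0.05692i)|+⟩ + (0.6929 - 0.05692i)|−⟩

With |ψ⟩ = α|0⟩ + β|1⟩, the Hadamard-basis coefficients are ⟨+|ψ⟩ = (α + β)/√2 and ⟨−|ψ⟩ = (α − β)/√2.
Here α = -0.0167, β = (-0.9966 + 0.08049i): (α + β)/√2 = (-0.7165 + 0.05692i), (α − β)/√2 = (0.6929 - 0.05692i).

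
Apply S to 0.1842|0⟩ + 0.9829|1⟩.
0.1842|0⟩ + 0.9829i|1⟩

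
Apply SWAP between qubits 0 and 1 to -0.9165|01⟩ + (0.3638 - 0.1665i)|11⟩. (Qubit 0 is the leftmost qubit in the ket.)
-0.9165|10⟩ + (0.3638 - 0.1665i)|11⟩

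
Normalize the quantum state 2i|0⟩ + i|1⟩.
0.8944i|0⟩ + (1/√5)i|1⟩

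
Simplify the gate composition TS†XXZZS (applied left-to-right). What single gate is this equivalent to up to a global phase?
T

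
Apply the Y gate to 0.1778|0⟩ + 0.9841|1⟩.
-0.9841i|0⟩ + 0.1778i|1⟩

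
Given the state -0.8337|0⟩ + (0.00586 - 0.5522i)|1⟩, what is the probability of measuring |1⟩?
0.305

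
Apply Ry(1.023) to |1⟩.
-0.4895|0⟩ + 0.872|1⟩

Ry(1.023) = [[cos(θ/2), −sin(θ/2)], [sin(θ/2), cos(θ/2)]]; θ = 1.023, cos(θ/2) ≈ 0.872011, sin(θ/2) ≈ 0.489486.
With a = amp(|0⟩) = 0 and b = amp(|1⟩) = 1:
new amp(|0⟩) = (0.872011)·a + (-0.489486)·b = -0.4895
new amp(|1⟩) = (0.489486)·a + (0.872011)·b = 0.872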